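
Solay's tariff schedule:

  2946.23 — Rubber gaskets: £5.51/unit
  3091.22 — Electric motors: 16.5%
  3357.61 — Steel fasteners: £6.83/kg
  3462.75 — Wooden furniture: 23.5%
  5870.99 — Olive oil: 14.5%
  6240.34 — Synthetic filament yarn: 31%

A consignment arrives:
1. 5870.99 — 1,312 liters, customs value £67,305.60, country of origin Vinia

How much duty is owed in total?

£9,759.31

Line 1 (5870.99, Vinia, 1,312 liters, £67,305.60):
Base rate for 5870.99 is 14.5%.
Duty = £67,305.60 × 14.5% = £9,759.31.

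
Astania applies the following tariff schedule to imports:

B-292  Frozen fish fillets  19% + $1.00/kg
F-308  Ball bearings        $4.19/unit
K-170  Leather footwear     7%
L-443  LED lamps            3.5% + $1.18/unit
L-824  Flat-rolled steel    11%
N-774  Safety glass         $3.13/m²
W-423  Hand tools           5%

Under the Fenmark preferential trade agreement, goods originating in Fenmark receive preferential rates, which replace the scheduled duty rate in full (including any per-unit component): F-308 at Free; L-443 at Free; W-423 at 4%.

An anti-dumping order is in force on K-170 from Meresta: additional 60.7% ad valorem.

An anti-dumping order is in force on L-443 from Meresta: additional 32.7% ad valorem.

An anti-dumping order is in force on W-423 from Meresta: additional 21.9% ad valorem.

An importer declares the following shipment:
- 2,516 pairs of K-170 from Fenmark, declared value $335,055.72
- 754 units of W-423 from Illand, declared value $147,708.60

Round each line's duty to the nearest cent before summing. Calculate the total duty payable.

Line 1 (K-170, Fenmark, 2,516 pairs, $335,055.72):
Base rate for K-170 is 7%.
Origin Fenmark is the FTA partner but K-170 is not on the preference list; base rate stands.
The additional-duty order on K-170 targets Meresta, not Fenmark; it does not apply.
Duty = $335,055.72 × 7% = $23,453.90.
Line 2 (W-423, Illand, 754 units, $147,708.60):
Base rate for W-423 is 5%.
W-423 has an FTA preferential rate, but origin Illand is not Fenmark; base rate stands.
The additional-duty order on W-423 targets Meresta, not Illand; it does not apply.
Duty = $147,708.60 × 5% = $7,385.43.
Total = $23,453.90 + $7,385.43 = $30,839.33.

$30,839.33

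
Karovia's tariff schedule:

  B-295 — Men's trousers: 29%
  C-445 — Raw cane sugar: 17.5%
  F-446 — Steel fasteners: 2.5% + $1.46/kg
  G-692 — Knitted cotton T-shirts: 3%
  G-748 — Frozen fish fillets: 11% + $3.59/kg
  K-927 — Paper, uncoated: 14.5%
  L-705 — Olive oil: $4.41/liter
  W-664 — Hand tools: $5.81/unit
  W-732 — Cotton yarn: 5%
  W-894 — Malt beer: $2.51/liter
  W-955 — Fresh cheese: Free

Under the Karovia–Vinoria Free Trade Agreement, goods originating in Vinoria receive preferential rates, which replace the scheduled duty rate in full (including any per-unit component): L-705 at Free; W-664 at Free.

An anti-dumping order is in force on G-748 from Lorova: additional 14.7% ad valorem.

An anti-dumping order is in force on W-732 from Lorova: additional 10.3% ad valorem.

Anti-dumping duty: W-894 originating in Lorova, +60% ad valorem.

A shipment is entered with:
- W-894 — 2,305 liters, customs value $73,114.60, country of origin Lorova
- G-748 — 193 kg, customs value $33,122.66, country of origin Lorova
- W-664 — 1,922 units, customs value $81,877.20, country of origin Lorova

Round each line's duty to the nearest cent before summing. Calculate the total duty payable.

Line 1 (W-894, Lorova, 2,305 liters, $73,114.60):
Base rate for W-894 is $2.51/liter.
Additional duty on W-894 from Lorova: +60% ad valorem. Applied ad valorem rate = 60%.
Duty = $73,114.60 × 60% + 2,305 × $2.51 = $49,654.31.
Line 2 (G-748, Lorova, 193 kg, $33,122.66):
Base rate for G-748 is 11% + $3.59/kg.
Additional duty on G-748 from Lorova: +14.7%. Applied ad valorem rate: 11% + 14.7% = 25.7%.
Duty = $33,122.66 × 25.7% + 193 × $3.59 = $9,205.39.
Line 3 (W-664, Lorova, 1,922 units, $81,877.20):
Base rate for W-664 is $5.81/unit.
W-664 has an FTA preferential rate, but origin Lorova is not Vinoria; base rate stands.
Duty = 1,922 × $5.81 = $11,166.82.
Total = $49,654.31 + $9,205.39 + $11,166.82 = $70,026.52.

$70,026.52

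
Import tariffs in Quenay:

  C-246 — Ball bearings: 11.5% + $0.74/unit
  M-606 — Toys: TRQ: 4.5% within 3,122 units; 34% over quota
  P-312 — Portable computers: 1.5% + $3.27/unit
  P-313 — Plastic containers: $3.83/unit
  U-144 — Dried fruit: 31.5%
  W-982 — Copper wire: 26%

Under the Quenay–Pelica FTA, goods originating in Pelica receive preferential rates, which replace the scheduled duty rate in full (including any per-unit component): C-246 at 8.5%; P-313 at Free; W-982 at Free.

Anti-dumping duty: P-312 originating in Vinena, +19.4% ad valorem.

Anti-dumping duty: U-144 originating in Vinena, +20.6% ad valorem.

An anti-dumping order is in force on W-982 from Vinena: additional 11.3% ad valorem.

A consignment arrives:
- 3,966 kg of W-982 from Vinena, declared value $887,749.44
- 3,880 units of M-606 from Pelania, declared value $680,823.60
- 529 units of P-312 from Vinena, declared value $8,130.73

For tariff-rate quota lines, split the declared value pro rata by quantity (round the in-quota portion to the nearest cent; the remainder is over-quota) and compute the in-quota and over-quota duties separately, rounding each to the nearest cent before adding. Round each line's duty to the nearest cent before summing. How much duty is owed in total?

Line 1 (W-982, Vinena, 3,966 kg, $887,749.44):
Base rate for W-982 is 26%.
W-982 has an FTA preferential rate, but origin Vinena is not Pelica; base rate stands.
Additional duty on W-982 from Vinena: +11.3%. Applied ad valorem rate: 26% + 11.3% = 37.3%.
Duty = $887,749.44 × 37.3% = $331,130.54.
Line 2 (M-606, Pelania, 3,880 units, $680,823.60):
Code M-606 is under a tariff-rate quota (threshold 3,122 units). In-quota: 3,122 units at 4.5%; over-quota: 758 units at 34%.
Pro-rata value split: in-quota = $680,823.60 × 3,122/3,880 = $547,817.34; over-quota = $680,823.60 − $547,817.34 = $133,006.26.
In-quota duty = $547,817.34 × 4.5% = $24,651.78. Over-quota duty = $133,006.26 × 34% = $45,222.13.
Line duty = $24,651.78 + $45,222.13 = $69,873.91.
Line 3 (P-312, Vinena, 529 units, $8,130.73):
Base rate for P-312 is 1.5% + $3.27/unit.
Additional duty on P-312 from Vinena: +19.4%. Applied ad valorem rate: 1.5% + 19.4% = 20.9%.
Duty = $8,130.73 × 20.9% + 529 × $3.27 = $3,429.15.
Total = $331,130.54 + $69,873.91 + $3,429.15 = $404,433.60.

$404,433.60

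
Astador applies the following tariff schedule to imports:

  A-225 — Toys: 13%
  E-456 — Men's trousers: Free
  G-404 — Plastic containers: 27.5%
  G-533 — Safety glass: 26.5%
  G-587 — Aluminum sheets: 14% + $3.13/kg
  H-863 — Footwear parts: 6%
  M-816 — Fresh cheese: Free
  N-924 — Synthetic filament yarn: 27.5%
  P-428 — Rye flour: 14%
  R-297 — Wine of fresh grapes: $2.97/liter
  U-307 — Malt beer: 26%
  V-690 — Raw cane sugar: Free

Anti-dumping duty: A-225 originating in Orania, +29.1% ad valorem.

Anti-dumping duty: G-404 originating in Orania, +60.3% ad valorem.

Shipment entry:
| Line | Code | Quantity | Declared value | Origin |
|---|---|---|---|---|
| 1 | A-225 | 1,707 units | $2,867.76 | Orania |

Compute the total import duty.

Line 1 (A-225, Orania, 1,707 units, $2,867.76):
Base rate for A-225 is 13%.
Additional duty on A-225 from Orania: +29.1%. Applied ad valorem rate: 13% + 29.1% = 42.1%.
Duty = $2,867.76 × 42.1% = $1,207.33.

$1,207.33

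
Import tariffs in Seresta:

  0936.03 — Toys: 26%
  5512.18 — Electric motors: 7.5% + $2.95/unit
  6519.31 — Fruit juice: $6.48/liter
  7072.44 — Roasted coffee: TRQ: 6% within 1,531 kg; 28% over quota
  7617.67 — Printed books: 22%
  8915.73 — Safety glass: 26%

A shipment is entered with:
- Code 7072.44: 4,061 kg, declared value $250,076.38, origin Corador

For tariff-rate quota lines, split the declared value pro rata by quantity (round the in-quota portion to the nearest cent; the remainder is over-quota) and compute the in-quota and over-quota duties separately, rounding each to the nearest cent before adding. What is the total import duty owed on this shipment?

Line 1 (7072.44, Corador, 4,061 kg, $250,076.38):
Code 7072.44 is under a tariff-rate quota (threshold 1,531 kg). In-quota: 1,531 kg at 6%; over-quota: 2,530 kg at 28%.
Pro-rata value split: in-quota = $250,076.38 × 1,531/4,061 = $94,278.98; over-quota = $250,076.38 − $94,278.98 = $155,797.40.
In-quota duty = $94,278.98 × 6% = $5,656.74. Over-quota duty = $155,797.40 × 28% = $43,623.27.
Line duty = $5,656.74 + $43,623.27 = $49,280.01.

$49,280.01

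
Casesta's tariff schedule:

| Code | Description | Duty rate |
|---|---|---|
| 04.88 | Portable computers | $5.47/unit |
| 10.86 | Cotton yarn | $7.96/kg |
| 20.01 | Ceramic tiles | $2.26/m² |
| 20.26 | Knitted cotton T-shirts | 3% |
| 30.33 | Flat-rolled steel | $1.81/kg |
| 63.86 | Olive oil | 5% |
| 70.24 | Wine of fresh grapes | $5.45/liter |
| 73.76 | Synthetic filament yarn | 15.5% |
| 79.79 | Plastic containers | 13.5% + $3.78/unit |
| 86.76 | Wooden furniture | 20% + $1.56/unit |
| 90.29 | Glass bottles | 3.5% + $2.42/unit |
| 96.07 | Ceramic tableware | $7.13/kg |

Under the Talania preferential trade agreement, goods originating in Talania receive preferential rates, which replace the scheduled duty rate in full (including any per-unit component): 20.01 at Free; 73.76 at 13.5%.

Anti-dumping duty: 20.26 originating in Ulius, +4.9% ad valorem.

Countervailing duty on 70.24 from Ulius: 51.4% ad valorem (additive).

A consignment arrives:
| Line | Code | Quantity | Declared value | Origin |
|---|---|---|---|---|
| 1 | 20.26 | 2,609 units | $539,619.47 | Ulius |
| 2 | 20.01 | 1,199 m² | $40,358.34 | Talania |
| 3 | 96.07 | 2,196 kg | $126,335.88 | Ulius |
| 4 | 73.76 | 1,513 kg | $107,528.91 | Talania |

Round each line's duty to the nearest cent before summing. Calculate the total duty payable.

$72,803.82

Line 1 (20.26, Ulius, 2,609 units, $539,619.47):
Base rate for 20.26 is 3%.
Additional duty on 20.26 from Ulius: +4.9%. Applied ad valorem rate: 3% + 4.9% = 7.9%.
Duty = $539,619.47 × 7.9% = $42,629.94.
Line 2 (20.01, Talania, 1,199 m², $40,358.34):
Base rate for 20.01 is $2.26/m².
Origin Talania qualifies under the Casesta–Talania agreement and 20.01 is covered: preferential rate Free applies instead.
Duty = $40,358.34 × 0% = $0.00.
Line 3 (96.07, Ulius, 2,196 kg, $126,335.88):
Base rate for 96.07 is $7.13/kg.
Duty = 2,196 × $7.13 = $15,657.48.
Line 4 (73.76, Talania, 1,513 kg, $107,528.91):
Base rate for 73.76 is 15.5%.
Origin Talania qualifies under the Casesta–Talania agreement and 73.76 is covered: preferential rate 13.5% applies instead.
Duty = $107,528.91 × 13.5% = $14,516.40.
Total = $42,629.94 + $0.00 + $15,657.48 + $14,516.40 = $72,803.82.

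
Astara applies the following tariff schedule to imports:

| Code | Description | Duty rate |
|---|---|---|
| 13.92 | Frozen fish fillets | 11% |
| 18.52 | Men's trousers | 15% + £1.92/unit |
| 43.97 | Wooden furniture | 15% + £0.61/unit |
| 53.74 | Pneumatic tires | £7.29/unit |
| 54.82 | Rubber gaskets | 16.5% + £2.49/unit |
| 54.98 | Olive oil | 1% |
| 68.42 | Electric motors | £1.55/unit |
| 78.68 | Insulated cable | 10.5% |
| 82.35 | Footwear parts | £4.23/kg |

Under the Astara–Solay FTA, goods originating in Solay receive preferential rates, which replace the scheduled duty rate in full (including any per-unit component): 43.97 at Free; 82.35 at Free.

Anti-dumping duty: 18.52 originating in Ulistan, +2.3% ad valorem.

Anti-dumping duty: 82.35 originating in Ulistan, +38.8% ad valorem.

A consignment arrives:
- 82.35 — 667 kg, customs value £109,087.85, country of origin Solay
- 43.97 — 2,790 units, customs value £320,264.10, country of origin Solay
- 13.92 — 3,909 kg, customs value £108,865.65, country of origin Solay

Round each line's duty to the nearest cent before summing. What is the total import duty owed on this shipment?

£11,975.22

Line 1 (82.35, Solay, 667 kg, £109,087.85):
Base rate for 82.35 is £4.23/kg.
Origin Solay qualifies under the Astara–Solay agreement and 82.35 is covered: preferential rate Free applies instead.
The additional-duty order on 82.35 targets Ulistan, not Solay; it does not apply.
Duty = £109,087.85 × 0% = £0.00.
Line 2 (43.97, Solay, 2,790 units, £320,264.10):
Base rate for 43.97 is 15% + £0.61/unit.
Origin Solay qualifies under the Astara–Solay agreement and 43.97 is covered: preferential rate Free applies instead.
Duty = £320,264.10 × 0% = £0.00.
Line 3 (13.92, Solay, 3,909 kg, £108,865.65):
Base rate for 13.92 is 11%.
Origin Solay is the FTA partner but 13.92 is not on the preference list; base rate stands.
Duty = £108,865.65 × 11% = £11,975.22.
Total = £0.00 + £0.00 + £11,975.22 = £11,975.22.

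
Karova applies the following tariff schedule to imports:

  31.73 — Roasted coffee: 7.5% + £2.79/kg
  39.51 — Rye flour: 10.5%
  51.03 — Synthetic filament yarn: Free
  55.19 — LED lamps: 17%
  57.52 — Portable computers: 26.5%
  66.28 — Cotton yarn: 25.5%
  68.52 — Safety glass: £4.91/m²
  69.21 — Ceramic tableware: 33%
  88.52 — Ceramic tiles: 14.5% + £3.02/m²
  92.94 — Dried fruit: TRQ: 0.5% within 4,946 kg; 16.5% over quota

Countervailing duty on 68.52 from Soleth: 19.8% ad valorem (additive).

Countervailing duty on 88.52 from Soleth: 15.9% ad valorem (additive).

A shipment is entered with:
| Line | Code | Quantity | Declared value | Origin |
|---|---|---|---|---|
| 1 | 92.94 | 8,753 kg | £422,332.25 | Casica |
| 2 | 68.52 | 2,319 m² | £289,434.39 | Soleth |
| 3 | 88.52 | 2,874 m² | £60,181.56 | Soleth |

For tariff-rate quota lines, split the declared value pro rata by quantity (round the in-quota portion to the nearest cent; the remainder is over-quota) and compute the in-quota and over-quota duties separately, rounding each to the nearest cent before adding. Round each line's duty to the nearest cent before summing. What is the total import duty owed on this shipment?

Line 1 (92.94, Casica, 8,753 kg, £422,332.25):
Code 92.94 is under a tariff-rate quota (threshold 4,946 kg). In-quota: 4,946 kg at 0.5%; over-quota: 3,807 kg at 16.5%.
Pro-rata value split: in-quota = £422,332.25 × 4,946/8,753 = £238,644.50; over-quota = £422,332.25 − £238,644.50 = £183,687.75.
In-quota duty = £238,644.50 × 0.5% = £1,193.22. Over-quota duty = £183,687.75 × 16.5% = £30,308.48.
Line duty = £1,193.22 + £30,308.48 = £31,501.70.
Line 2 (68.52, Soleth, 2,319 m², £289,434.39):
Base rate for 68.52 is £4.91/m².
Additional duty on 68.52 from Soleth: +19.8% ad valorem. Applied ad valorem rate = 19.8%.
Duty = £289,434.39 × 19.8% + 2,319 × £4.91 = £68,694.30.
Line 3 (88.52, Soleth, 2,874 m², £60,181.56):
Base rate for 88.52 is 14.5% + £3.02/m².
Additional duty on 88.52 from Soleth: +15.9%. Applied ad valorem rate: 14.5% + 15.9% = 30.4%.
Duty = £60,181.56 × 30.4% + 2,874 × £3.02 = £26,974.67.
Total = £31,501.70 + £68,694.30 + £26,974.67 = £127,170.67.

£127,170.67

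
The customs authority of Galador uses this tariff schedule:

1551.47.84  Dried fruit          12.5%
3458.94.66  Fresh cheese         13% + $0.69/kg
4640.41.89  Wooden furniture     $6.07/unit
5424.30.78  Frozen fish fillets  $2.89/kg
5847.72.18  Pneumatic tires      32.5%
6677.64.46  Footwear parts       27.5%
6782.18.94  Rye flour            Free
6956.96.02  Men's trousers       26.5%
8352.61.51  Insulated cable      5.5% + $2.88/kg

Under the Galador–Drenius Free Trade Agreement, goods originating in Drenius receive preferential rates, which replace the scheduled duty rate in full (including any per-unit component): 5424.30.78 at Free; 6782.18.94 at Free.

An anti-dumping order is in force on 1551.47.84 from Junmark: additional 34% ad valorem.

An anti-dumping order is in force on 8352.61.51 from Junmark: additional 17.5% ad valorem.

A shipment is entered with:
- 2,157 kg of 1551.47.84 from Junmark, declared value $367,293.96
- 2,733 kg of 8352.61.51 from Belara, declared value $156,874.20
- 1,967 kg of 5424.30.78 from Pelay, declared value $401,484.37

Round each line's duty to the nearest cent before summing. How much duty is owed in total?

Line 1 (1551.47.84, Junmark, 2,157 kg, $367,293.96):
Base rate for 1551.47.84 is 12.5%.
Additional duty on 1551.47.84 from Junmark: +34%. Applied ad valorem rate: 12.5% + 34% = 46.5%.
Duty = $367,293.96 × 46.5% = $170,791.69.
Line 2 (8352.61.51, Belara, 2,733 kg, $156,874.20):
Base rate for 8352.61.51 is 5.5% + $2.88/kg.
The additional-duty order on 8352.61.51 targets Junmark, not Belara; it does not apply.
Duty = $156,874.20 × 5.5% + 2,733 × $2.88 = $16,499.12.
Line 3 (5424.30.78, Pelay, 1,967 kg, $401,484.37):
Base rate for 5424.30.78 is $2.89/kg.
5424.30.78 has an FTA preferential rate, but origin Pelay is not Drenius; base rate stands.
Duty = 1,967 × $2.89 = $5,684.63.
Total = $170,791.69 + $16,499.12 + $5,684.63 = $192,975.44.

$192,975.44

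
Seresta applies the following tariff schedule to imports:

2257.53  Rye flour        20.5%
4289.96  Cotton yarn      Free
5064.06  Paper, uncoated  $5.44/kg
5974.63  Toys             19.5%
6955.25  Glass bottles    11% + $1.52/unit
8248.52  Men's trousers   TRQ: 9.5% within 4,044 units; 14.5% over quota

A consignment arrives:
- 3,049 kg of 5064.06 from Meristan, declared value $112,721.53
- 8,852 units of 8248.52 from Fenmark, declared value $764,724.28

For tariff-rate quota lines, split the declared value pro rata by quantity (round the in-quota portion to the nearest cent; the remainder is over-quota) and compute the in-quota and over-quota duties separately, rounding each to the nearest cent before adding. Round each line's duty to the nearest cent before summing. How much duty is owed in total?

Line 1 (5064.06, Meristan, 3,049 kg, $112,721.53):
Base rate for 5064.06 is $5.44/kg.
Duty = 3,049 × $5.44 = $16,586.56.
Line 2 (8248.52, Fenmark, 8,852 units, $764,724.28):
Code 8248.52 is under a tariff-rate quota (threshold 4,044 units). In-quota: 4,044 units at 9.5%; over-quota: 4,808 units at 14.5%.
Pro-rata value split: in-quota = $764,724.28 × 4,044/8,852 = $349,361.16; over-quota = $764,724.28 − $349,361.16 = $415,363.12.
In-quota duty = $349,361.16 × 9.5% = $33,189.31. Over-quota duty = $415,363.12 × 14.5% = $60,227.65.
Line duty = $33,189.31 + $60,227.65 = $93,416.96.
Total = $16,586.56 + $93,416.96 = $110,003.52.

$110,003.52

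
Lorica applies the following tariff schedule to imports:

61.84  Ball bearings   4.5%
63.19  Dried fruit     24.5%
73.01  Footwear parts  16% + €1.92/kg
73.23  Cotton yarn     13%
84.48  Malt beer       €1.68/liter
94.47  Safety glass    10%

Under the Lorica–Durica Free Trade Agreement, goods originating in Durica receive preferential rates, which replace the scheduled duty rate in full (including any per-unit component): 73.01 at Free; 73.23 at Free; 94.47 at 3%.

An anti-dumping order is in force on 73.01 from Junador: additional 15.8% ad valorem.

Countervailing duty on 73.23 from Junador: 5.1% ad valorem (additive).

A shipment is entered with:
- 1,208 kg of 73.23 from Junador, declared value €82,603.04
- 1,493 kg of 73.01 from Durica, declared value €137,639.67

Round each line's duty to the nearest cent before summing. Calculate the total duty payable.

€14,951.15

Line 1 (73.23, Junador, 1,208 kg, €82,603.04):
Base rate for 73.23 is 13%.
73.23 has an FTA preferential rate, but origin Junador is not Durica; base rate stands.
Additional duty on 73.23 from Junador: +5.1%. Applied ad valorem rate: 13% + 5.1% = 18.1%.
Duty = €82,603.04 × 18.1% = €14,951.15.
Line 2 (73.01, Durica, 1,493 kg, €137,639.67):
Base rate for 73.01 is 16% + €1.92/kg.
Origin Durica qualifies under the Lorica–Durica agreement and 73.01 is covered: preferential rate Free applies instead.
The additional-duty order on 73.01 targets Junador, not Durica; it does not apply.
Duty = €137,639.67 × 0% = €0.00.
Total = €14,951.15 + €0.00 = €14,951.15.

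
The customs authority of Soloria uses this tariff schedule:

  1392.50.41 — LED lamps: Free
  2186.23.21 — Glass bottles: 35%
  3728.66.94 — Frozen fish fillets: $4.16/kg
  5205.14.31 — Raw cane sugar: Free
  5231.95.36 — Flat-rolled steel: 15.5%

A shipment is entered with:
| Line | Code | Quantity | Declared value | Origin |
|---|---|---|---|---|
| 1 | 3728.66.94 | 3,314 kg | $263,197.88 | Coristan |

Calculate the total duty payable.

$13,786.24

Line 1 (3728.66.94, Coristan, 3,314 kg, $263,197.88):
Base rate for 3728.66.94 is $4.16/kg.
Duty = 3,314 × $4.16 = $13,786.24.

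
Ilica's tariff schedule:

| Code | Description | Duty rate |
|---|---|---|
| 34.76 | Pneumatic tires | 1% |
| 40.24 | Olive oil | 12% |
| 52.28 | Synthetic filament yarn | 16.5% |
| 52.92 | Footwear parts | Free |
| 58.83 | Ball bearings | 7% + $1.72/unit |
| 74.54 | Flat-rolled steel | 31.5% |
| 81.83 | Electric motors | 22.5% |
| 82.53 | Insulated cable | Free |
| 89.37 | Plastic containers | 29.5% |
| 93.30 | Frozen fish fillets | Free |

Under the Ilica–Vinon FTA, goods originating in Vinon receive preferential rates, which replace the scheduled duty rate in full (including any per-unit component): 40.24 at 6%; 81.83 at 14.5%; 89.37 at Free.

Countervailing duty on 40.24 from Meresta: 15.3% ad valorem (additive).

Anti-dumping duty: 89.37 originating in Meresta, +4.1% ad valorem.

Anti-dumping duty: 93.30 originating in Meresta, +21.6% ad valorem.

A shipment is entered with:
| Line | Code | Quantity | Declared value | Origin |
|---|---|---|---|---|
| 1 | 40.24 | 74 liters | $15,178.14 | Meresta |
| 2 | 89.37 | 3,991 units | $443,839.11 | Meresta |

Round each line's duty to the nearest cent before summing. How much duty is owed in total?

Line 1 (40.24, Meresta, 74 liters, $15,178.14):
Base rate for 40.24 is 12%.
40.24 has an FTA preferential rate, but origin Meresta is not Vinon; base rate stands.
Additional duty on 40.24 from Meresta: +15.3%. Applied ad valorem rate: 12% + 15.3% = 27.3%.
Duty = $15,178.14 × 27.3% = $4,143.63.
Line 2 (89.37, Meresta, 3,991 units, $443,839.11):
Base rate for 89.37 is 29.5%.
89.37 has an FTA preferential rate, but origin Meresta is not Vinon; base rate stands.
Additional duty on 89.37 from Meresta: +4.1%. Applied ad valorem rate: 29.5% + 4.1% = 33.6%.
Duty = $443,839.11 × 33.6% = $149,129.94.
Total = $4,143.63 + $149,129.94 = $153,273.57.

$153,273.57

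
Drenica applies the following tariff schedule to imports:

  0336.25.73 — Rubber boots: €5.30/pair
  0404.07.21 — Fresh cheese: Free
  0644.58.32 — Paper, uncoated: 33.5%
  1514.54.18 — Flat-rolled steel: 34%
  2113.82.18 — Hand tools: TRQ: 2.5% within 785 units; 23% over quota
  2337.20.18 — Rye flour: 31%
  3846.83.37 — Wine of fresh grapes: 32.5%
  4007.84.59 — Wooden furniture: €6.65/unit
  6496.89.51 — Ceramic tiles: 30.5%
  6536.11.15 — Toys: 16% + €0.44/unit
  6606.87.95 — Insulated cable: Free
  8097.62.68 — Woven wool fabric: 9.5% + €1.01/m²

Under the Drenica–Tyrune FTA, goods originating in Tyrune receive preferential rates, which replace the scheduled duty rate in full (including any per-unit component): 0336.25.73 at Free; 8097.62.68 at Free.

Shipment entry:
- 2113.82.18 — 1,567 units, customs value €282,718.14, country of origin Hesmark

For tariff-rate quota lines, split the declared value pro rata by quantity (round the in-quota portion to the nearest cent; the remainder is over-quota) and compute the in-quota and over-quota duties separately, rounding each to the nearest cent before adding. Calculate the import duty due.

€35,991.08

Line 1 (2113.82.18, Hesmark, 1,567 units, €282,718.14):
Code 2113.82.18 is under a tariff-rate quota (threshold 785 units). In-quota: 785 units at 2.5%; over-quota: 782 units at 23%.
Pro-rata value split: in-quota = €282,718.14 × 785/1,567 = €141,629.70; over-quota = €282,718.14 − €141,629.70 = €141,088.44.
In-quota duty = €141,629.70 × 2.5% = €3,540.74. Over-quota duty = €141,088.44 × 23% = €32,450.34.
Line duty = €3,540.74 + €32,450.34 = €35,991.08.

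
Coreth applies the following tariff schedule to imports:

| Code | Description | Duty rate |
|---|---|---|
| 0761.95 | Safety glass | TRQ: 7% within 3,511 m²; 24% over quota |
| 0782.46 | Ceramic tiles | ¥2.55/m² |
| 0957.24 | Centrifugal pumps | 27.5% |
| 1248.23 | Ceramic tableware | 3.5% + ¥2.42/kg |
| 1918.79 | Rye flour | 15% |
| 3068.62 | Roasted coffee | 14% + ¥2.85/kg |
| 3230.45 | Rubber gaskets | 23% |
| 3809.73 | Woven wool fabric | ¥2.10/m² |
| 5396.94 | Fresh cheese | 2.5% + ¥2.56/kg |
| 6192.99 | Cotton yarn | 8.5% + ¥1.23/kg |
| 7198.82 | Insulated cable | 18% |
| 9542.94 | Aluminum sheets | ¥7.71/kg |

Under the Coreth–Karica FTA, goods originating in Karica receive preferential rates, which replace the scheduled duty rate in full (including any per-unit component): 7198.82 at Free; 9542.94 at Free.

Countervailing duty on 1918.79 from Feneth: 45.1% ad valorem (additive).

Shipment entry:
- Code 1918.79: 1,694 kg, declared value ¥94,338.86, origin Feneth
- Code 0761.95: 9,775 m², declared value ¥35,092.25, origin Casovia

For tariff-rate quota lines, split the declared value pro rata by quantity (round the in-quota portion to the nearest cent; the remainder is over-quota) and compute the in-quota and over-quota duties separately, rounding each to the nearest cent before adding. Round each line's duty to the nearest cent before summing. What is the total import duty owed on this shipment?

¥62,977.02

Line 1 (1918.79, Feneth, 1,694 kg, ¥94,338.86):
Base rate for 1918.79 is 15%.
Additional duty on 1918.79 from Feneth: +45.1%. Applied ad valorem rate: 15% + 45.1% = 60.1%.
Duty = ¥94,338.86 × 60.1% = ¥56,697.65.
Line 2 (0761.95, Casovia, 9,775 m², ¥35,092.25):
Code 0761.95 is under a tariff-rate quota (threshold 3,511 m²). In-quota: 3,511 m² at 7%; over-quota: 6,264 m² at 24%.
Pro-rata value split: in-quota = ¥35,092.25 × 3,511/9,775 = ¥12,604.49; over-quota = ¥35,092.25 − ¥12,604.49 = ¥22,487.76.
In-quota duty = ¥12,604.49 × 7% = ¥882.31. Over-quota duty = ¥22,487.76 × 24% = ¥5,397.06.
Line duty = ¥882.31 + ¥5,397.06 = ¥6,279.37.
Total = ¥56,697.65 + ¥6,279.37 = ¥62,977.02.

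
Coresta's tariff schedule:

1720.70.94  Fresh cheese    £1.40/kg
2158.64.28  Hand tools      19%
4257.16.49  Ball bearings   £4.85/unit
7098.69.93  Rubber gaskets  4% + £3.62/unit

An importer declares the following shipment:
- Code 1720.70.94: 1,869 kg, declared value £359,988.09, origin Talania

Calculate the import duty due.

Line 1 (1720.70.94, Talania, 1,869 kg, £359,988.09):
Base rate for 1720.70.94 is £1.40/kg.
Duty = 1,869 × £1.40 = £2,616.60.

£2,616.60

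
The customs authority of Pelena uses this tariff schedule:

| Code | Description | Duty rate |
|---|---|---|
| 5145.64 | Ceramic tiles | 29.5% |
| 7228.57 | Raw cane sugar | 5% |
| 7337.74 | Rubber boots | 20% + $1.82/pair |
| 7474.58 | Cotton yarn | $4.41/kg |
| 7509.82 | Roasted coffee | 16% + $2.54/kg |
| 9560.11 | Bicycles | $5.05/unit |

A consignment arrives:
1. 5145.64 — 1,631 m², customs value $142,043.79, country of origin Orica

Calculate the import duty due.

$41,902.92

Line 1 (5145.64, Orica, 1,631 m², $142,043.79):
Base rate for 5145.64 is 29.5%.
Duty = $142,043.79 × 29.5% = $41,902.92.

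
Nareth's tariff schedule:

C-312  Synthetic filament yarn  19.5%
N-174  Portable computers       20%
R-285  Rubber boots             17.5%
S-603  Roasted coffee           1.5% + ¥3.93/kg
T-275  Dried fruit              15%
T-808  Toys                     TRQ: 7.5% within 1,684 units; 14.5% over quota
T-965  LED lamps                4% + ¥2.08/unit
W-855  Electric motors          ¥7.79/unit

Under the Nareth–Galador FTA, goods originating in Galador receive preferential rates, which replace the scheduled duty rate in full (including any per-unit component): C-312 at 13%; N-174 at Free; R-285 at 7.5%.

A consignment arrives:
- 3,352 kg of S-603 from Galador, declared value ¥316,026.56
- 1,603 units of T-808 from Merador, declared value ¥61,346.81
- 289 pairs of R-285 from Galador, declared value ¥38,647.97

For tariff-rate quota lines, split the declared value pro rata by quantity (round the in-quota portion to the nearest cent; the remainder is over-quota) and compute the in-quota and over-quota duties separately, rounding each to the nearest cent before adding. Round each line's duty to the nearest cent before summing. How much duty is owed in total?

¥25,413.37

Line 1 (S-603, Galador, 3,352 kg, ¥316,026.56):
Base rate for S-603 is 1.5% + ¥3.93/kg.
Origin Galador is the FTA partner but S-603 is not on the preference list; base rate stands.
Duty = ¥316,026.56 × 1.5% + 3,352 × ¥3.93 = ¥17,913.76.
Line 2 (T-808, Merador, 1,603 units, ¥61,346.81):
Code T-808 is under a tariff-rate quota (threshold 1,684 units). Quantity 1,603 units is within the quota, so the in-quota rate 7.5% applies to the full value.
Duty = ¥61,346.81 × 7.5% = ¥4,601.01.
Line 3 (R-285, Galador, 289 pairs, ¥38,647.97):
Base rate for R-285 is 17.5%.
Origin Galador qualifies under the Nareth–Galador agreement and R-285 is covered: preferential rate 7.5% applies instead.
Duty = ¥38,647.97 × 7.5% = ¥2,898.60.
Total = ¥17,913.76 + ¥4,601.01 + ¥2,898.60 = ¥25,413.37.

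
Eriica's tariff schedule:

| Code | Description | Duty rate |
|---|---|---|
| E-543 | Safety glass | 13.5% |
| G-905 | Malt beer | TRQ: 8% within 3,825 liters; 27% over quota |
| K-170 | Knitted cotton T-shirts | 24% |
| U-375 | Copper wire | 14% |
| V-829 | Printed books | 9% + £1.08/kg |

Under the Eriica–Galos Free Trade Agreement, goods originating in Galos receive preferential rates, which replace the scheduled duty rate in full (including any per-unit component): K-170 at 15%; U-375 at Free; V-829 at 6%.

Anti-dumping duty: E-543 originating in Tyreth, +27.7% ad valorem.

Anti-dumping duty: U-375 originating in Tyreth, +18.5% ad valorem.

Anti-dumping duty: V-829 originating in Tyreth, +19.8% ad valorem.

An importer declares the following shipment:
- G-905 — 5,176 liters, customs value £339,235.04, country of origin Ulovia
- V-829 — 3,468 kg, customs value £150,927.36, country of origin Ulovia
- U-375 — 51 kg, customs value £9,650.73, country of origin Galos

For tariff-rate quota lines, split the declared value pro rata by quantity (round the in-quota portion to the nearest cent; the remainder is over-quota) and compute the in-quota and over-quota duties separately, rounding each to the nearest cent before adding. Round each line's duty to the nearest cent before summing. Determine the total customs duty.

£61,291.17

Line 1 (G-905, Ulovia, 5,176 liters, £339,235.04):
Code G-905 is under a tariff-rate quota (threshold 3,825 liters). In-quota: 3,825 liters at 8%; over-quota: 1,351 liters at 27%.
Pro-rata value split: in-quota = £339,235.04 × 3,825/5,176 = £250,690.50; over-quota = £339,235.04 − £250,690.50 = £88,544.54.
In-quota duty = £250,690.50 × 8% = £20,055.24. Over-quota duty = £88,544.54 × 27% = £23,907.03.
Line duty = £20,055.24 + £23,907.03 = £43,962.27.
Line 2 (V-829, Ulovia, 3,468 kg, £150,927.36):
Base rate for V-829 is 9% + £1.08/kg.
V-829 has an FTA preferential rate, but origin Ulovia is not Galos; base rate stands.
The additional-duty order on V-829 targets Tyreth, not Ulovia; it does not apply.
Duty = £150,927.36 × 9% + 3,468 × £1.08 = £17,328.90.
Line 3 (U-375, Galos, 51 kg, £9,650.73):
Base rate for U-375 is 14%.
Origin Galos qualifies under the Eriica–Galos agreement and U-375 is covered: preferential rate Free applies instead.
The additional-duty order on U-375 targets Tyreth, not Galos; it does not apply.
Duty = £9,650.73 × 0% = £0.00.
Total = £43,962.27 + £17,328.90 + £0.00 = £61,291.17.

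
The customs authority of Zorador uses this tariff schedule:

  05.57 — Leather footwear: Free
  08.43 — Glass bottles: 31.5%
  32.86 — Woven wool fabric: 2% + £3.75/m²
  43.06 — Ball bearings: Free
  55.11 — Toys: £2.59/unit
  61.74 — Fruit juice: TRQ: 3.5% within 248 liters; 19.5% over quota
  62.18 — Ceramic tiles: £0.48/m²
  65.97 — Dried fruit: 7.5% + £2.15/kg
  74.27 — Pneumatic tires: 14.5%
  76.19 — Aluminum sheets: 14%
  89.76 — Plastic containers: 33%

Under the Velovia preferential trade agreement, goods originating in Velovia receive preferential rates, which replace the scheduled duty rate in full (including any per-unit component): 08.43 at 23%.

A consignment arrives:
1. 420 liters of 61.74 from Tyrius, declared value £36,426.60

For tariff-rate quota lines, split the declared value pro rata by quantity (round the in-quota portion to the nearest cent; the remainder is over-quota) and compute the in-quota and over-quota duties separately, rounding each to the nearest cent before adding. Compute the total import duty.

£3,661.74

Line 1 (61.74, Tyrius, 420 liters, £36,426.60):
Code 61.74 is under a tariff-rate quota (threshold 248 liters). In-quota: 248 liters at 3.5%; over-quota: 172 liters at 19.5%.
Pro-rata value split: in-quota = £36,426.60 × 248/420 = £21,509.04; over-quota = £36,426.60 − £21,509.04 = £14,917.56.
In-quota duty = £21,509.04 × 3.5% = £752.82. Over-quota duty = £14,917.56 × 19.5% = £2,908.92.
Line duty = £752.82 + £2,908.92 = £3,661.74.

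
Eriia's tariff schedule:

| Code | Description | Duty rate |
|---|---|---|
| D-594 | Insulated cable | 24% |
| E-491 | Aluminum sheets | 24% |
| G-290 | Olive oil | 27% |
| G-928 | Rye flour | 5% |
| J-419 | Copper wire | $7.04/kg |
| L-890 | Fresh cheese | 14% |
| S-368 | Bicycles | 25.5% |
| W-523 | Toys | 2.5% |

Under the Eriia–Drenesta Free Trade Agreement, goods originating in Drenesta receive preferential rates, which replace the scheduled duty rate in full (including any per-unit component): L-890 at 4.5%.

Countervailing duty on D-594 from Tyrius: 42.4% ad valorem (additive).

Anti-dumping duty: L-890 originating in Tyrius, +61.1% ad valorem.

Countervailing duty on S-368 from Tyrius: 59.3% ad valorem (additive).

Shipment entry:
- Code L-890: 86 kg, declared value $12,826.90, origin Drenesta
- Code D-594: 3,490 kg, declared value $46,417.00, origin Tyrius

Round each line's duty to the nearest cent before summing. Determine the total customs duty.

Line 1 (L-890, Drenesta, 86 kg, $12,826.90):
Base rate for L-890 is 14%.
Origin Drenesta qualifies under the Eriia–Drenesta agreement and L-890 is covered: preferential rate 4.5% applies instead.
The additional-duty order on L-890 targets Tyrius, not Drenesta; it does not apply.
Duty = $12,826.90 × 4.5% = $577.21.
Line 2 (D-594, Tyrius, 3,490 kg, $46,417.00):
Base rate for D-594 is 24%.
Additional duty on D-594 from Tyrius: +42.4%. Applied ad valorem rate: 24% + 42.4% = 66.4%.
Duty = $46,417.00 × 66.4% = $30,820.89.
Total = $577.21 + $30,820.89 = $31,398.10.

$31,398.10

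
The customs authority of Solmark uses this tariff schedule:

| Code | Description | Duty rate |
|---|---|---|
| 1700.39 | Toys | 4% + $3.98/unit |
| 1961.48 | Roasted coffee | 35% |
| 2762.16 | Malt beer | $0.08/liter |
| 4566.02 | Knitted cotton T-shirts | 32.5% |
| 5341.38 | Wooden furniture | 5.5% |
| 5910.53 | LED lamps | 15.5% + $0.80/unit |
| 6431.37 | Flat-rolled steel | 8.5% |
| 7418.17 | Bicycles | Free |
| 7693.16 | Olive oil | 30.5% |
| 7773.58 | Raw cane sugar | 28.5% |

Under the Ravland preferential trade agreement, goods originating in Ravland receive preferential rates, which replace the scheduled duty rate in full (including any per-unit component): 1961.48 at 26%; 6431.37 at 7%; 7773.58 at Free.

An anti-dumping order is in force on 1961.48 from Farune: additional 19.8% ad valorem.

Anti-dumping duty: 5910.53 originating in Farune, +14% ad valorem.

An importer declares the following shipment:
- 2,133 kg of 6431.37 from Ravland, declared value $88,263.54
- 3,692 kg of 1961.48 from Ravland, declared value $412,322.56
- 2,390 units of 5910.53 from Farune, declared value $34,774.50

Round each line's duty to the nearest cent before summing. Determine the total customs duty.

$125,552.80

Line 1 (6431.37, Ravland, 2,133 kg, $88,263.54):
Base rate for 6431.37 is 8.5%.
Origin Ravland qualifies under the Solmark–Ravland agreement and 6431.37 is covered: preferential rate 7% applies instead.
Duty = $88,263.54 × 7% = $6,178.45.
Line 2 (1961.48, Ravland, 3,692 kg, $412,322.56):
Base rate for 1961.48 is 35%.
Origin Ravland qualifies under the Solmark–Ravland agreement and 1961.48 is covered: preferential rate 26% applies instead.
The additional-duty order on 1961.48 targets Farune, not Ravland; it does not apply.
Duty = $412,322.56 × 26% = $107,203.87.
Line 3 (5910.53, Farune, 2,390 units, $34,774.50):
Base rate for 5910.53 is 15.5% + $0.80/unit.
Additional duty on 5910.53 from Farune: +14%. Applied ad valorem rate: 15.5% + 14% = 29.5%.
Duty = $34,774.50 × 29.5% + 2,390 × $0.80 = $12,170.48.
Total = $6,178.45 + $107,203.87 + $12,170.48 = $125,552.80.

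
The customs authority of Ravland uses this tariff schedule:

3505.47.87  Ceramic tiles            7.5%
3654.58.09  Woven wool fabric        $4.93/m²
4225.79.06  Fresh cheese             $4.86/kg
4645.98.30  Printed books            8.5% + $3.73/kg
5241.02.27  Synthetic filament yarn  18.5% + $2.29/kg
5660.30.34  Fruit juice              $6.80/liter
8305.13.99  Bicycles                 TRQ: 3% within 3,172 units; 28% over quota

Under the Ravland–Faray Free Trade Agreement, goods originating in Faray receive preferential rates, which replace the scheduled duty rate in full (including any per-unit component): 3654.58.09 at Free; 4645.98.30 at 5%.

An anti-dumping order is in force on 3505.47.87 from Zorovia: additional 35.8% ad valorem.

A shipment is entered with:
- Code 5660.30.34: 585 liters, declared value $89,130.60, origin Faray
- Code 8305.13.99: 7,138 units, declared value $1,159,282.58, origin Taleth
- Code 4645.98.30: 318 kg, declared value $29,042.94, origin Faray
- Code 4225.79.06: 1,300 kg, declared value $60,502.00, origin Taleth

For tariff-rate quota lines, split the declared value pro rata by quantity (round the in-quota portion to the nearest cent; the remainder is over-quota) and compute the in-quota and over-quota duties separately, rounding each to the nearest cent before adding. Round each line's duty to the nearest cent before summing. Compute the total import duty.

Line 1 (5660.30.34, Faray, 585 liters, $89,130.60):
Base rate for 5660.30.34 is $6.80/liter.
Origin Faray is the FTA partner but 5660.30.34 is not on the preference list; base rate stands.
Duty = 585 × $6.80 = $3,978.00.
Line 2 (8305.13.99, Taleth, 7,138 units, $1,159,282.58):
Code 8305.13.99 is under a tariff-rate quota (threshold 3,172 units). In-quota: 3,172 units at 3%; over-quota: 3,966 units at 28%.
Pro-rata value split: in-quota = $1,159,282.58 × 3,172/7,138 = $515,164.52; over-quota = $1,159,282.58 − $515,164.52 = $644,118.06.
In-quota duty = $515,164.52 × 3% = $15,454.94. Over-quota duty = $644,118.06 × 28% = $180,353.06.
Line duty = $15,454.94 + $180,353.06 = $195,808.00.
Line 3 (4645.98.30, Faray, 318 kg, $29,042.94):
Base rate for 4645.98.30 is 8.5% + $3.73/kg.
Origin Faray qualifies under the Ravland–Faray agreement and 4645.98.30 is covered: preferential rate 5% applies instead.
Duty = $29,042.94 × 5% = $1,452.15.
Line 4 (4225.79.06, Taleth, 1,300 kg, $60,502.00):
Base rate for 4225.79.06 is $4.86/kg.
Duty = 1,300 × $4.86 = $6,318.00.
Total = $3,978.00 + $195,808.00 + $1,452.15 + $6,318.00 = $207,556.15.

$207,556.15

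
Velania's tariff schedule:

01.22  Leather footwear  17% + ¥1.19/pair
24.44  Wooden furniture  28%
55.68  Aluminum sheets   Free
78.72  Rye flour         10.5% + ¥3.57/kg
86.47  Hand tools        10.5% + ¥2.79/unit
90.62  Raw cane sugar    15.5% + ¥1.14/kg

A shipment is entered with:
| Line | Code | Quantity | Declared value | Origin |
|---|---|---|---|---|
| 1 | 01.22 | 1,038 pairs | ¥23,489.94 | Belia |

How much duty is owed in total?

¥5,228.51

Line 1 (01.22, Belia, 1,038 pairs, ¥23,489.94):
Base rate for 01.22 is 17% + ¥1.19/pair.
Duty = ¥23,489.94 × 17% + 1,038 × ¥1.19 = ¥5,228.51.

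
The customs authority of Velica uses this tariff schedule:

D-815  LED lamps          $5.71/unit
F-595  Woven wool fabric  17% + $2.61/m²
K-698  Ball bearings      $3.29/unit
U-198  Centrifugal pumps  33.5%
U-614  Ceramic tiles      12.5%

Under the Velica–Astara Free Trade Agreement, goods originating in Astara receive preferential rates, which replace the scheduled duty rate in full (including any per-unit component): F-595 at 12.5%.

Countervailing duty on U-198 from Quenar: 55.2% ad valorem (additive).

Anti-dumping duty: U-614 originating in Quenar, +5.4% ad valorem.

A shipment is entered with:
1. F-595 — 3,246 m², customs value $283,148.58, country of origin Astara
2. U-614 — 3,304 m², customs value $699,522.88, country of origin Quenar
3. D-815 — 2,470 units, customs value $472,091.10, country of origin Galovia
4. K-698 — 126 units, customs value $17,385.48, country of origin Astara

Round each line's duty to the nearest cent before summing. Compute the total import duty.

$175,126.41

Line 1 (F-595, Astara, 3,246 m², $283,148.58):
Base rate for F-595 is 17% + $2.61/m².
Origin Astara qualifies under the Velica–Astara agreement and F-595 is covered: preferential rate 12.5% applies instead.
Duty = $283,148.58 × 12.5% = $35,393.57.
Line 2 (U-614, Quenar, 3,304 m², $699,522.88):
Base rate for U-614 is 12.5%.
Additional duty on U-614 from Quenar: +5.4%. Applied ad valorem rate: 12.5% + 5.4% = 17.9%.
Duty = $699,522.88 × 17.9% = $125,214.60.
Line 3 (D-815, Galovia, 2,470 units, $472,091.10):
Base rate for D-815 is $5.71/unit.
Duty = 2,470 × $5.71 = $14,103.70.
Line 4 (K-698, Astara, 126 units, $17,385.48):
Base rate for K-698 is $3.29/unit.
Origin Astara is the FTA partner but K-698 is not on the preference list; base rate stands.
Duty = 126 × $3.29 = $414.54.
Total = $35,393.57 + $125,214.60 + $14,103.70 + $414.54 = $175,126.41.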